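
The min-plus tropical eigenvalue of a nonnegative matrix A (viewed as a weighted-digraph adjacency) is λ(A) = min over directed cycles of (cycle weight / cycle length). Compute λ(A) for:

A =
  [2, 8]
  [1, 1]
λ(A) = 1

Enumerate directed cycles and compute their means (weight / length). Sample:
  cycle 0 → 0: weight = 2, length = 1, mean = 2/1 ≈ 2.000
  cycle 1 → 1: weight = 1, length = 1, mean = 1/1 ≈ 1.000
  cycle 0 → 1 → 0: weight = 9, length = 2, mean = 9/2 ≈ 4.500
  cycle 1 → 0 → 1: weight = 9, length = 2, mean = 9/2 ≈ 4.500
Minimum mean = 1.000, attained e.g. along the cycle 1 → 1 with weight 1 and length 1. So λ(A) = 1/1 = 1.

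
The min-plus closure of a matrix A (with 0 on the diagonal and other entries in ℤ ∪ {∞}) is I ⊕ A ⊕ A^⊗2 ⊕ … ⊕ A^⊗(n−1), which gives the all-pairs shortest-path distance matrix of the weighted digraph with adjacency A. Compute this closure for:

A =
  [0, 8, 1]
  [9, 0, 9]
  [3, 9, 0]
Closure =
  [0, 8, 1]
  [9, 0, 9]
  [3, 9, 0]

This is the Floyd-Warshall all-pairs shortest-path computation. For each intermediate vertex k = 0, 1, …, 2, update dist[i][j] ← min(dist[i][j], dist[i][k] + dist[k][j]). The final matrix gives, for each (i, j), the minimum total weight of any directed path from i to j (possibly empty when i = j).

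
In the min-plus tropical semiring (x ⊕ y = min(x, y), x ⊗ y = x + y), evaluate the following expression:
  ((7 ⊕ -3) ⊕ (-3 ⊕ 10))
((7 ⊕ -3) ⊕ (-3 ⊕ 10)) = -3

Expand innermost to outermost. Recall ⊕ takes the minimum of its arguments and ⊗ takes their sum. Working out the expression ((7 ⊕ -3) ⊕ (-3 ⊕ 10)) gives -3.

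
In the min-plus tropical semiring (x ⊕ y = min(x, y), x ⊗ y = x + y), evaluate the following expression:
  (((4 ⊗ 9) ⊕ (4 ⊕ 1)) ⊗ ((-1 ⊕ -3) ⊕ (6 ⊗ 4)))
(((4 ⊗ 9) ⊕ (4 ⊕ 1)) ⊗ ((-1 ⊕ -3) ⊕ (6 ⊗ 4))) = -2

Expand innermost to outermost. Recall ⊕ takes the minimum of its arguments and ⊗ takes their sum. Working out the expression (((4 ⊗ 9) ⊕ (4 ⊕ 1)) ⊗ ((-1 ⊕ -3) ⊕ (6 ⊗ 4))) gives -2.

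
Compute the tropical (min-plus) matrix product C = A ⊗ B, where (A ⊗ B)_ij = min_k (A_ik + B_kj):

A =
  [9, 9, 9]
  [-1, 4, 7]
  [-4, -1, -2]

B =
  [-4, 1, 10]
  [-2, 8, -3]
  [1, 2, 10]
A ⊗ B =
  [5, 10, 6]
  [-5, 0, 1]
  [-8, -3, -4]

Apply the min-plus product entry-by-entry:
  C[0][0] = min over k of (A[0][0] + B[0][0] = 9 + -4 = 5, A[0][1] + B[1][0] = 9 + -2 = 7, A[0][2] + B[2][0] = 9 + 1 = 10) = 5 (attained at k = 0)
  C[0][1] = min over k of (A[0][0] + B[0][1] = 9 + 1 = 10, A[0][1] + B[1][1] = 9 + 8 = 17, A[0][2] + B[2][1] = 9 + 2 = 11) = 10 (attained at k = 0)
  C[0][2] = min over k of (A[0][0] + B[0][2] = 9 + 10 = 19, A[0][1] + B[1][2] = 9 + -3 = 6, A[0][2] + B[2][2] = 9 + 10 = 19) = 6 (attained at k = 1)
  C[1][0] = min over k of (A[1][0] + B[0][0] = -1 + -4 = -5, A[1][1] + B[1][0] = 4 + -2 = 2, A[1][2] + B[2][0] = 7 + 1 = 8) = -5 (attained at k = 0)
  C[1][1] = min over k of (A[1][0] + B[0][1] = -1 + 1 = 0, A[1][1] + B[1][1] = 4 + 8 = 12, A[1][2] + B[2][1] = 7 + 2 = 9) = 0 (attained at k = 0)
  C[1][2] = min over k of (A[1][0] + B[0][2] = -1 + 10 = 9, A[1][1] + B[1][2] = 4 + -3 = 1, A[1][2] + B[2][2] = 7 + 10 = 17) = 1 (attained at k = 1)
  C[2][0] = min over k of (A[2][0] + B[0][0] = -4 + -4 = -8, A[2][1] + B[1][0] = -1 + -2 = -3, A[2][2] + B[2][0] = -2 + 1 = -1) = -8 (attained at k = 0)
  C[2][1] = min over k of (A[2][0] + B[0][1] = -4 + 1 = -3, A[2][1] + B[1][1] = -1 + 8 = 7, A[2][2] + B[2][1] = -2 + 2 = 0) = -3 (attained at k = 0)
  C[2][2] = min over k of (A[2][0] + B[0][2] = -4 + 10 = 6, A[2][1] + B[1][2] = -1 + -3 = -4, A[2][2] + B[2][2] = -2 + 10 = 8) = -4 (attained at k = 1)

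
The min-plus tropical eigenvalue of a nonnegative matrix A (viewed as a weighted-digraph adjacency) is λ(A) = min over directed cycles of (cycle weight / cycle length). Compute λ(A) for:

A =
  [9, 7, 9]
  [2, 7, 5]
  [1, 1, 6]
λ(A) = 3

Enumerate directed cycles and compute their means (weight / length). Sample:
  cycle 0 → 0: weight = 9, length = 1, mean = 9/1 ≈ 9.000
  cycle 1 → 1: weight = 7, length = 1, mean = 7/1 ≈ 7.000
  cycle 2 → 2: weight = 6, length = 1, mean = 6/1 ≈ 6.000
  cycle 0 → 1 → 0: weight = 9, length = 2, mean = 9/2 ≈ 4.500
  cycle 0 → 2 → 0: weight = 10, length = 2, mean = 10/2 ≈ 5.000
  cycle 1 → 0 → 1: weight = 9, length = 2, mean = 9/2 ≈ 4.500
Minimum mean = 3.000, attained e.g. along the cycle 1 → 2 → 1 with weight 6 and length 2. So λ(A) = 6/2 = 3.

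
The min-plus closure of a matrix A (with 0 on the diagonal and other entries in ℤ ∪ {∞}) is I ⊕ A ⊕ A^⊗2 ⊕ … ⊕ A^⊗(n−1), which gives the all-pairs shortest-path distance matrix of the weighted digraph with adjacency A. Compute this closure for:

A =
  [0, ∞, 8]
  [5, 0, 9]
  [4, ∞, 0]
Closure =
  [0, ∞, 8]
  [5, 0, 9]
  [4, ∞, 0]

This is the Floyd-Warshall all-pairs shortest-path computation. For each intermediate vertex k = 0, 1, …, 2, update dist[i][j] ← min(dist[i][j], dist[i][k] + dist[k][j]). The final matrix gives, for each (i, j), the minimum total weight of any directed path from i to j (possibly empty when i = j).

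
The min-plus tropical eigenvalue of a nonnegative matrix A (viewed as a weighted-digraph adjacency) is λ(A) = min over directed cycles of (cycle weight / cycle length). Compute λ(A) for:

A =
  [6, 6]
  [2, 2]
λ(A) = 2

Enumerate directed cycles and compute their means (weight / length). Sample:
  cycle 0 → 0: weight = 6, length = 1, mean = 6/1 ≈ 6.000
  cycle 1 → 1: weight = 2, length = 1, mean = 2/1 ≈ 2.000
  cycle 0 → 1 → 0: weight = 8, length = 2, mean = 8/2 ≈ 4.000
  cycle 1 → 0 → 1: weight = 8, length = 2, mean = 8/2 ≈ 4.000
Minimum mean = 2.000, attained e.g. along the cycle 1 → 1 with weight 2 and length 1. So λ(A) = 2/1 = 2.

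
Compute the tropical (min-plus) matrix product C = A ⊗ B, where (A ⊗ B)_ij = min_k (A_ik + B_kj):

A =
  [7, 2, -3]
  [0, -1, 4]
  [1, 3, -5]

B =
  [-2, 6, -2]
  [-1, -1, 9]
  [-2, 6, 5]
A ⊗ B =
  [-5, 1, 2]
  [-2, -2, -2]
  [-7, 1, -1]

Apply the min-plus product entry-by-entry:
  C[0][0] = min over k of (A[0][0] + B[0][0] = 7 + -2 = 5, A[0][1] + B[1][0] = 2 + -1 = 1, A[0][2] + B[2][0] = -3 + -2 = -5) = -5 (attained at k = 2)
  C[0][1] = min over k of (A[0][0] + B[0][1] = 7 + 6 = 13, A[0][1] + B[1][1] = 2 + -1 = 1, A[0][2] + B[2][1] = -3 + 6 = 3) = 1 (attained at k = 1)
  C[0][2] = min over k of (A[0][0] + B[0][2] = 7 + -2 = 5, A[0][1] + B[1][2] = 2 + 9 = 11, A[0][2] + B[2][2] = -3 + 5 = 2) = 2 (attained at k = 2)
  C[1][0] = min over k of (A[1][0] + B[0][0] = 0 + -2 = -2, A[1][1] + B[1][0] = -1 + -1 = -2, A[1][2] + B[2][0] = 4 + -2 = 2) = -2 (attained at k = 0)
  C[1][1] = min over k of (A[1][0] + B[0][1] = 0 + 6 = 6, A[1][1] + B[1][1] = -1 + -1 = -2, A[1][2] + B[2][1] = 4 + 6 = 10) = -2 (attained at k = 1)
  C[1][2] = min over k of (A[1][0] + B[0][2] = 0 + -2 = -2, A[1][1] + B[1][2] = -1 + 9 = 8, A[1][2] + B[2][2] = 4 + 5 = 9) = -2 (attained at k = 0)
  C[2][0] = min over k of (A[2][0] + B[0][0] = 1 + -2 = -1, A[2][1] + B[1][0] = 3 + -1 = 2, A[2][2] + B[2][0] = -5 + -2 = -7) = -7 (attained at k = 2)
  C[2][1] = min over k of (A[2][0] + B[0][1] = 1 + 6 = 7, A[2][1] + B[1][1] = 3 + -1 = 2, A[2][2] + B[2][1] = -5 + 6 = 1) = 1 (attained at k = 2)
  C[2][2] = min over k of (A[2][0] + B[0][2] = 1 + -2 = -1, A[2][1] + B[1][2] = 3 + 9 = 12, A[2][2] + B[2][2] = -5 + 5 = 0) = -1 (attained at k = 0)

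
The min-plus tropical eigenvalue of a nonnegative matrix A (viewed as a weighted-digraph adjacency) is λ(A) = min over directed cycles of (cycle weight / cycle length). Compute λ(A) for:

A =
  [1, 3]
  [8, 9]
λ(A) = 1

Enumerate directed cycles and compute their means (weight / length). Sample:
  cycle 0 → 0: weight = 1, length = 1, mean = 1/1 ≈ 1.000
  cycle 1 → 1: weight = 9, length = 1, mean = 9/1 ≈ 9.000
  cycle 0 → 1 → 0: weight = 11, length = 2, mean = 11/2 ≈ 5.500
  cycle 1 → 0 → 1: weight = 11, length = 2, mean = 11/2 ≈ 5.500
Minimum mean = 1.000, attained e.g. along the cycle 0 → 0 with weight 1 and length 1. So λ(A) = 1/1 = 1.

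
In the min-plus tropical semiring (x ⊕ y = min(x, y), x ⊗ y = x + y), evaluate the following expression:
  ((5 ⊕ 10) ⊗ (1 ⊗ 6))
((5 ⊕ 10) ⊗ (1 ⊗ 6)) = 12

Expand innermost to outermost. Recall ⊕ takes the minimum of its arguments and ⊗ takes their sum. Working out the expression ((5 ⊕ 10) ⊗ (1 ⊗ 6)) gives 12.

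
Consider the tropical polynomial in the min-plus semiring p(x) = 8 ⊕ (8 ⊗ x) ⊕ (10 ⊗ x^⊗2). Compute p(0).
p(0) = 8

A tropical monomial a ⊗ x^⊗i evaluates to a + i · x. Evaluating each term at x = 0:
  Term 0 contributes 8 + 0 · 0 = 8
  Term 1 contributes 8 + 1 · 0 = 8
  Term 2 contributes 10 + 2 · 0 = 10
p(0) = ⊕ of these = min[8, 8, 10] = 8.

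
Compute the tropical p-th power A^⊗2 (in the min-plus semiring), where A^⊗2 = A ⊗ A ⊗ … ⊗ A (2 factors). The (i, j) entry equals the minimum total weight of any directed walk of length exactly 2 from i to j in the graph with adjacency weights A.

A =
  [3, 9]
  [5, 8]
A^⊗2 =
  [6, 12]
  [8, 14]

Each entry (A^⊗2)_ij equals the minimum over all length-2 walks i = v_0 → v_1 → … → v_2 = j of Σ_t A[v_t][v_{t+1}]. For example, for (i, j) = (0, 1) we minimise over 2 possible intermediate vertex sequences; the minimum is 12, attained along the walk 0 → 0 → 1.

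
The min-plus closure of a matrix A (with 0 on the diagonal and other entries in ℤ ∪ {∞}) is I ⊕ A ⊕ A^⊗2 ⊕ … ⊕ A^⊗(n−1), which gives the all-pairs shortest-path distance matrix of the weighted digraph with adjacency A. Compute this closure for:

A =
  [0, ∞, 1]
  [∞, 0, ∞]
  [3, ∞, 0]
Closure =
  [0, ∞, 1]
  [∞, 0, ∞]
  [3, ∞, 0]

This is the Floyd-Warshall all-pairs shortest-path computation. For each intermediate vertex k = 0, 1, …, 2, update dist[i][j] ← min(dist[i][j], dist[i][k] + dist[k][j]). The final matrix gives, for each (i, j), the minimum total weight of any directed path from i to j (possibly empty when i = j).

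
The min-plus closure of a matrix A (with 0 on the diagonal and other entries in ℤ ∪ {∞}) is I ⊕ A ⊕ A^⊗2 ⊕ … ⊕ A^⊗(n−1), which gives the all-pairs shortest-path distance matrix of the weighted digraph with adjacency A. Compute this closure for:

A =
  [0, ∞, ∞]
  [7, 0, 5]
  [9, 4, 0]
Closure =
  [0, ∞, ∞]
  [7, 0, 5]
  [9, 4, 0]

This is the Floyd-Warshall all-pairs shortest-path computation. For each intermediate vertex k = 0, 1, …, 2, update dist[i][j] ← min(dist[i][j], dist[i][k] + dist[k][j]). The final matrix gives, for each (i, j), the minimum total weight of any directed path from i to j (possibly empty when i = j).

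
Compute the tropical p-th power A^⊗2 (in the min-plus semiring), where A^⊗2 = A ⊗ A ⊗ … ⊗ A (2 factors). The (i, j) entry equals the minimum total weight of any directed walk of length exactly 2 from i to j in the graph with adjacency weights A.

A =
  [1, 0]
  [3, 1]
A^⊗2 =
  [2, 1]
  [4, 2]

Each entry (A^⊗2)_ij equals the minimum over all length-2 walks i = v_0 → v_1 → … → v_2 = j of Σ_t A[v_t][v_{t+1}]. For example, for (i, j) = (0, 1) we minimise over 2 possible intermediate vertex sequences; the minimum is 1, attained along the walk 0 → 0 → 1.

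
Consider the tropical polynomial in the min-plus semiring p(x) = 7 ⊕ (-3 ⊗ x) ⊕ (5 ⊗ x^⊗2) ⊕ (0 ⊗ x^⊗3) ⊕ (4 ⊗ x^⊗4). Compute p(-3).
p(-3) = -9

A tropical monomial a ⊗ x^⊗i evaluates to a + i · x. Evaluating each term at x = -3:
  Term 0 contributes 7 + 0 · -3 = 7
  Term 1 contributes -3 + 1 · -3 = -6
  Term 2 contributes 5 + 2 · -3 = -1
  Term 3 contributes 0 + 3 · -3 = -9
  Term 4 contributes 4 + 4 · -3 = -8
p(-3) = ⊕ of these = min[7, -6, -1, -9, -8] = -9.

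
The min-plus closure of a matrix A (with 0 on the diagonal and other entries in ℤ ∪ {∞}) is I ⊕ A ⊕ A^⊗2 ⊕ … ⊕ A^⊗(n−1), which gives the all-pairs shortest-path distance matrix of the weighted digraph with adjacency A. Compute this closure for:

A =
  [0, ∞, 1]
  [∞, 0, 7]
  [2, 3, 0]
Closure =
  [0, 4, 1]
  [9, 0, 7]
  [2, 3, 0]

This is the Floyd-Warshall all-pairs shortest-path computation. For each intermediate vertex k = 0, 1, …, 2, update dist[i][j] ← min(dist[i][j], dist[i][k] + dist[k][j]). The final matrix gives, for each (i, j), the minimum total weight of any directed path from i to j (possibly empty when i = j).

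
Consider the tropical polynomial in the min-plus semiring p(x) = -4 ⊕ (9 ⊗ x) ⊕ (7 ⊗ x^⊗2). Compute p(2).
p(2) = -4

A tropical monomial a ⊗ x^⊗i evaluates to a + i · x. Evaluating each term at x = 2:
  Term 0 contributes -4 + 0 · 2 = -4
  Term 1 contributes 9 + 1 · 2 = 11
  Term 2 contributes 7 + 2 · 2 = 11
p(2) = ⊕ of these = min[-4, 11, 11] = -4.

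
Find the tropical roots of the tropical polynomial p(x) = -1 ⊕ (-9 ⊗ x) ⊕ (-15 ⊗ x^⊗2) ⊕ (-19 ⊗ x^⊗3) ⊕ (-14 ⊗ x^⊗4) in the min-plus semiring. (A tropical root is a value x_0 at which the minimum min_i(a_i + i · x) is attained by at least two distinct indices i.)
Roots: {-5, 4, 6, 8}

Each tropical root is a break point of the lower envelope of the lines y = a_i + i · x (there are 5 lines, with slopes 0, 1, ..., 4). Only the lines that attain the minimum somewhere contribute to roots; other lines are dominated. Here the surviving (envelope) indices are i = 4, i = 3, i = 2, i = 1, i = 0.
Intersections between consecutive envelope lines give the roots: for adjacent envelope indices i < j the intersection is x = (a_i − a_j) / (j − i). Reading off the sorted break points: {-5, 4, 6, 8}.
Verification: at each break x_0, at least two indices attain the minimum of min_i(a_i + i · x_0).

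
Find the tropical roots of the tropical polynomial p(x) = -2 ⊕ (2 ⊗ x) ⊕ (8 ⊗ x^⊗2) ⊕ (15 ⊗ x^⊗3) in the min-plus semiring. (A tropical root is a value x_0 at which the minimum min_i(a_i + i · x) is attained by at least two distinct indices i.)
Roots: {-7, -6, -4}

Each tropical root is a break point of the lower envelope of the lines y = a_i + i · x (there are 4 lines, with slopes 0, 1, ..., 3). Only the lines that attain the minimum somewhere contribute to roots; other lines are dominated. Here the surviving (envelope) indices are i = 3, i = 2, i = 1, i = 0.
Intersections between consecutive envelope lines give the roots: for adjacent envelope indices i < j the intersection is x = (a_i − a_j) / (j − i). Reading off the sorted break points: {-7, -6, -4}.
Verification: at each break x_0, at least two indices attain the minimum of min_i(a_i + i · x_0).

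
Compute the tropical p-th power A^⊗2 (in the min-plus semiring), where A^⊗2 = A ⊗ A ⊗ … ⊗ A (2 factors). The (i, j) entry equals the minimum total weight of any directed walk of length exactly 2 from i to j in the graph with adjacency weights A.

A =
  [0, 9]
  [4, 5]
A^⊗2 =
  [0, 9]
  [4, 10]

Each entry (A^⊗2)_ij equals the minimum over all length-2 walks i = v_0 → v_1 → … → v_2 = j of Σ_t A[v_t][v_{t+1}]. For example, for (i, j) = (0, 1) we minimise over 2 possible intermediate vertex sequences; the minimum is 9, attained along the walk 0 → 0 → 1.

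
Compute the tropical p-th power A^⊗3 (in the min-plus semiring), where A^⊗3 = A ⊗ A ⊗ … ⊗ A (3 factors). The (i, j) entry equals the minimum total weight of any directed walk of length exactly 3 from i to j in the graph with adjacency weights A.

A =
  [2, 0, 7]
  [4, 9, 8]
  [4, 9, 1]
A^⊗3 =
  [6, 4, 9]
  [8, 6, 10]
  [6, 5, 3]

Each entry (A^⊗3)_ij equals the minimum over all length-3 walks i = v_0 → v_1 → … → v_3 = j of Σ_t A[v_t][v_{t+1}]. For example, for (i, j) = (0, 2) we minimise over 9 possible intermediate vertex sequences; the minimum is 9, attained along the walk 0 → 1 → 2 → 2.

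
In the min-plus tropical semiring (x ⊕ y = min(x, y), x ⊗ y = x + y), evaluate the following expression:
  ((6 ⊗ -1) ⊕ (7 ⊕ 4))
((6 ⊗ -1) ⊕ (7 ⊕ 4)) = 4

Expand innermost to outermost. Recall ⊕ takes the minimum of its arguments and ⊗ takes their sum. Working out the expression ((6 ⊗ -1) ⊕ (7 ⊕ 4)) gives 4.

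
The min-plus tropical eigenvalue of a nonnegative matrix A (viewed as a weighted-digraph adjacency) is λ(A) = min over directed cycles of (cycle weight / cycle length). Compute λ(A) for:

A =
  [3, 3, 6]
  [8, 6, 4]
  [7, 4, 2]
λ(A) = 2

Enumerate directed cycles and compute their means (weight / length). Sample:
  cycle 0 → 0: weight = 3, length = 1, mean = 3/1 ≈ 3.000
  cycle 1 → 1: weight = 6, length = 1, mean = 6/1 ≈ 6.000
  cycle 2 → 2: weight = 2, length = 1, mean = 2/1 ≈ 2.000
  cycle 0 → 1 → 0: weight = 11, length = 2, mean = 11/2 ≈ 5.500
  cycle 0 → 2 → 0: weight = 13, length = 2, mean = 13/2 ≈ 6.500
  cycle 1 → 0 → 1: weight = 11, length = 2, mean = 11/2 ≈ 5.500
Minimum mean = 2.000, attained e.g. along the cycle 2 → 2 with weight 2 and length 1. So λ(A) = 2/1 = 2.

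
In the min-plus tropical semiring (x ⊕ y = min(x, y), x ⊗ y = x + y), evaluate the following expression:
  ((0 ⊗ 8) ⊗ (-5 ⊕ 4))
((0 ⊗ 8) ⊗ (-5 ⊕ 4)) = 3

Expand innermost to outermost. Recall ⊕ takes the minimum of its arguments and ⊗ takes their sum. Working out the expression ((0 ⊗ 8) ⊗ (-5 ⊕ 4)) gives 3.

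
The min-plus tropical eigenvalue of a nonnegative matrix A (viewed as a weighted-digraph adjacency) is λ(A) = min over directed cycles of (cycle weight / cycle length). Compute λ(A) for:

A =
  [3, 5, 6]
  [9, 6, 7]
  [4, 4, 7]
λ(A) = 3

Enumerate directed cycles and compute their means (weight / length). Sample:
  cycle 0 → 0: weight = 3, length = 1, mean = 3/1 ≈ 3.000
  cycle 1 → 1: weight = 6, length = 1, mean = 6/1 ≈ 6.000
  cycle 2 → 2: weight = 7, length = 1, mean = 7/1 ≈ 7.000
  cycle 0 → 1 → 0: weight = 14, length = 2, mean = 14/2 ≈ 7.000
  cycle 0 → 2 → 0: weight = 10, length = 2, mean = 10/2 ≈ 5.000
  cycle 1 → 0 → 1: weight = 14, length = 2, mean = 14/2 ≈ 7.000
Minimum mean = 3.000, attained e.g. along the cycle 0 → 0 with weight 3 and length 1. So λ(A) = 3/1 = 3.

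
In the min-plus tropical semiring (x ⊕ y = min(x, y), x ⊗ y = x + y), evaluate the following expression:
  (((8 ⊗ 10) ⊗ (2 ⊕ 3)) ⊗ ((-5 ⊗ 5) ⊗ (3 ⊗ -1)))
(((8 ⊗ 10) ⊗ (2 ⊕ 3)) ⊗ ((-5 ⊗ 5) ⊗ (3 ⊗ -1))) = 22

Expand innermost to outermost. Recall ⊕ takes the minimum of its arguments and ⊗ takes their sum. Working out the expression (((8 ⊗ 10) ⊗ (2 ⊕ 3)) ⊗ ((-5 ⊗ 5) ⊗ (3 ⊗ -1))) gives 22.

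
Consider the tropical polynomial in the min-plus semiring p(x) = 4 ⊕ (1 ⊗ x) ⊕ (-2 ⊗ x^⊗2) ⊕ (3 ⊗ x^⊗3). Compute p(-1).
p(-1) = -4

A tropical monomial a ⊗ x^⊗i evaluates to a + i · x. Evaluating each term at x = -1:
  Term 0 contributes 4 + 0 · -1 = 4
  Term 1 contributes 1 + 1 · -1 = 0
  Term 2 contributes -2 + 2 · -1 = -4
  Term 3 contributes 3 + 3 · -1 = 0
p(-1) = ⊕ of these = min[4, 0, -4, 0] = -4.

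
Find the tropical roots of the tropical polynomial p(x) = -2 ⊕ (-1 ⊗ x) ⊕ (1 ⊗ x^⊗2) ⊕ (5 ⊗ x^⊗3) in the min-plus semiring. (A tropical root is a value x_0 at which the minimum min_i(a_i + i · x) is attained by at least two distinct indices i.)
Roots: {-4, -2, -1}

Each tropical root is a break point of the lower envelope of the lines y = a_i + i · x (there are 4 lines, with slopes 0, 1, ..., 3). Only the lines that attain the minimum somewhere contribute to roots; other lines are dominated. Here the surviving (envelope) indices are i = 3, i = 2, i = 1, i = 0.
Intersections between consecutive envelope lines give the roots: for adjacent envelope indices i < j the intersection is x = (a_i − a_j) / (j − i). Reading off the sorted break points: {-4, -2, -1}.
Verification: at each break x_0, at least two indices attain the minimum of min_i(a_i + i · x_0).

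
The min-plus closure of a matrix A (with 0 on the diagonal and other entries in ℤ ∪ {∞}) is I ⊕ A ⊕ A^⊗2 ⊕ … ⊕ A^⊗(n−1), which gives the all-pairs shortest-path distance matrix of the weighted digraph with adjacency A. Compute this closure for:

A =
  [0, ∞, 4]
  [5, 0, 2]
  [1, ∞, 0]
Closure =
  [0, ∞, 4]
  [3, 0, 2]
  [1, ∞, 0]

This is the Floyd-Warshall all-pairs shortest-path computation. For each intermediate vertex k = 0, 1, …, 2, update dist[i][j] ← min(dist[i][j], dist[i][k] + dist[k][j]). The final matrix gives, for each (i, j), the minimum total weight of any directed path from i to j (possibly empty when i = j).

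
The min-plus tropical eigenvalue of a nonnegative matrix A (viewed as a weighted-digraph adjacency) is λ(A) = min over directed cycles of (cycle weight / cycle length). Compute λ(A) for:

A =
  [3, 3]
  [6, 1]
λ(A) = 1

Enumerate directed cycles and compute their means (weight / length). Sample:
  cycle 0 → 0: weight = 3, length = 1, mean = 3/1 ≈ 3.000
  cycle 1 → 1: weight = 1, length = 1, mean = 1/1 ≈ 1.000
  cycle 0 → 1 → 0: weight = 9, length = 2, mean = 9/2 ≈ 4.500
  cycle 1 → 0 → 1: weight = 9, length = 2, mean = 9/2 ≈ 4.500
Minimum mean = 1.000, attained e.g. along the cycle 1 → 1 with weight 1 and length 1. So λ(A) = 1/1 = 1.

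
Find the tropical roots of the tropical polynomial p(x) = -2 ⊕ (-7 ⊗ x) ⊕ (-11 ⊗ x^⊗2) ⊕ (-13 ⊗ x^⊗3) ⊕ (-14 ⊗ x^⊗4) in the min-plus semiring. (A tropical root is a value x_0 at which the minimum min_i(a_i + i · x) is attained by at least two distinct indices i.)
Roots: {1, 2, 4, 5}

Each tropical root is a break point of the lower envelope of the lines y = a_i + i · x (there are 5 lines, with slopes 0, 1, ..., 4). Only the lines that attain the minimum somewhere contribute to roots; other lines are dominated. Here the surviving (envelope) indices are i = 4, i = 3, i = 2, i = 1, i = 0.
Intersections between consecutive envelope lines give the roots: for adjacent envelope indices i < j the intersection is x = (a_i − a_j) / (j − i). Reading off the sorted break points: {1, 2, 4, 5}.
Verification: at each break x_0, at least two indices attain the minimum of min_i(a_i + i · x_0).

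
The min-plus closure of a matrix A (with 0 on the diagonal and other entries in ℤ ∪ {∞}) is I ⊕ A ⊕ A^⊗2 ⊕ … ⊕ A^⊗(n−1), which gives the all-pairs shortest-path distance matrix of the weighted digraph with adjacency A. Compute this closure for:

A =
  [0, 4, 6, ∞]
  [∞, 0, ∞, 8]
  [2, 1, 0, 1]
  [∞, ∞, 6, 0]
Closure =
  [0, 4, 6, 7]
  [16, 0, 14, 8]
  [2, 1, 0, 1]
  [8, 7, 6, 0]

This is the Floyd-Warshall all-pairs shortest-path computation. For each intermediate vertex k = 0, 1, …, 3, update dist[i][j] ← min(dist[i][j], dist[i][k] + dist[k][j]). The final matrix gives, for each (i, j), the minimum total weight of any directed path from i to j (possibly empty when i = j).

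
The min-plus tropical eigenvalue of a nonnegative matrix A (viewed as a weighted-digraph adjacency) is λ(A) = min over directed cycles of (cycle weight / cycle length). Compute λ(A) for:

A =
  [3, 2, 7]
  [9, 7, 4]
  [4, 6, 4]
λ(A) = 3

Enumerate directed cycles and compute their means (weight / length). Sample:
  cycle 0 → 0: weight = 3, length = 1, mean = 3/1 ≈ 3.000
  cycle 1 → 1: weight = 7, length = 1, mean = 7/1 ≈ 7.000
  cycle 2 → 2: weight = 4, length = 1, mean = 4/1 ≈ 4.000
  cycle 0 → 1 → 0: weight = 11, length = 2, mean = 11/2 ≈ 5.500
  cycle 0 → 2 → 0: weight = 11, length = 2, mean = 11/2 ≈ 5.500
  cycle 1 → 0 → 1: weight = 11, length = 2, mean = 11/2 ≈ 5.500
Minimum mean = 3.000, attained e.g. along the cycle 0 → 0 with weight 3 and length 1. So λ(A) = 3/1 = 3.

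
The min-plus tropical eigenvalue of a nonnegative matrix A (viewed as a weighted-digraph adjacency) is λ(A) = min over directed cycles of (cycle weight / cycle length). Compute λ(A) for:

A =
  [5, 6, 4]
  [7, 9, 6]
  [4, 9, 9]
λ(A) = 4

Enumerate directed cycles and compute their means (weight / length). Sample:
  cycle 0 → 0: weight = 5, length = 1, mean = 5/1 ≈ 5.000
  cycle 1 → 1: weight = 9, length = 1, mean = 9/1 ≈ 9.000
  cycle 2 → 2: weight = 9, length = 1, mean = 9/1 ≈ 9.000
  cycle 0 → 1 → 0: weight = 13, length = 2, mean = 13/2 ≈ 6.500
  cycle 0 → 2 → 0: weight = 8, length = 2, mean = 8/2 ≈ 4.000
  cycle 1 → 0 → 1: weight = 13, length = 2, mean = 13/2 ≈ 6.500
Minimum mean = 4.000, attained e.g. along the cycle 0 → 2 → 0 with weight 8 and length 2. So λ(A) = 8/2 = 4.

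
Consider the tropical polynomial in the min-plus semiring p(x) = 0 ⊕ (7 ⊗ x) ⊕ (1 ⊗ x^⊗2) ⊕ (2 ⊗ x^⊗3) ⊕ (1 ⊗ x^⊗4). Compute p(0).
p(0) = 0

A tropical monomial a ⊗ x^⊗i evaluates to a + i · x. Evaluating each term at x = 0:
  Term 0 contributes 0 + 0 · 0 = 0
  Term 1 contributes 7 + 1 · 0 = 7
  Term 2 contributes 1 + 2 · 0 = 1
  Term 3 contributes 2 + 3 · 0 = 2
  Term 4 contributes 1 + 4 · 0 = 1
p(0) = ⊕ of these = min[0, 7, 1, 2, 1] = 0.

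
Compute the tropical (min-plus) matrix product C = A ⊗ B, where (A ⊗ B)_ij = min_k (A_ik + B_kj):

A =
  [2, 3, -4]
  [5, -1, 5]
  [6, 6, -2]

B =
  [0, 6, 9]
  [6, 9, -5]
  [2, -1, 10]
A ⊗ B =
  [-2, -5, -2]
  [5, 4, -6]
  [0, -3, 1]

Apply the min-plus product entry-by-entry:
  C[0][0] = min over k of (A[0][0] + B[0][0] = 2 + 0 = 2, A[0][1] + B[1][0] = 3 + 6 = 9, A[0][2] + B[2][0] = -4 + 2 = -2) = -2 (attained at k = 2)
  C[0][1] = min over k of (A[0][0] + B[0][1] = 2 + 6 = 8, A[0][1] + B[1][1] = 3 + 9 = 12, A[0][2] + B[2][1] = -4 + -1 = -5) = -5 (attained at k = 2)
  C[0][2] = min over k of (A[0][0] + B[0][2] = 2 + 9 = 11, A[0][1] + B[1][2] = 3 + -5 = -2, A[0][2] + B[2][2] = -4 + 10 = 6) = -2 (attained at k = 1)
  C[1][0] = min over k of (A[1][0] + B[0][0] = 5 + 0 = 5, A[1][1] + B[1][0] = -1 + 6 = 5, A[1][2] + B[2][0] = 5 + 2 = 7) = 5 (attained at k = 0)
  C[1][1] = min over k of (A[1][0] + B[0][1] = 5 + 6 = 11, A[1][1] + B[1][1] = -1 + 9 = 8, A[1][2] + B[2][1] = 5 + -1 = 4) = 4 (attained at k = 2)
  C[1][2] = min over k of (A[1][0] + B[0][2] = 5 + 9 = 14, A[1][1] + B[1][2] = -1 + -5 = -6, A[1][2] + B[2][2] = 5 + 10 = 15) = -6 (attained at k = 1)
  C[2][0] = min over k of (A[2][0] + B[0][0] = 6 + 0 = 6, A[2][1] + B[1][0] = 6 + 6 = 12, A[2][2] + B[2][0] = -2 + 2 = 0) = 0 (attained at k = 2)
  C[2][1] = min over k of (A[2][0] + B[0][1] = 6 + 6 = 12, A[2][1] + B[1][1] = 6 + 9 = 15, A[2][2] + B[2][1] = -2 + -1 = -3) = -3 (attained at k = 2)
  C[2][2] = min over k of (A[2][0] + B[0][2] = 6 + 9 = 15, A[2][1] + B[1][2] = 6 + -5 = 1, A[2][2] + B[2][2] = -2 + 10 = 8) = 1 (attained at k = 1)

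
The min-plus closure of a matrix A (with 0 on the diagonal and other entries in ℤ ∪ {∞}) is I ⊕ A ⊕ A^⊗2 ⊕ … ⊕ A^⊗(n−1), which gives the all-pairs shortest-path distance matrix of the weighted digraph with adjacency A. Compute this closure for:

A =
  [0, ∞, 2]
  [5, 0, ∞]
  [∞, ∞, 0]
Closure =
  [0, ∞, 2]
  [5, 0, 7]
  [∞, ∞, 0]

This is the Floyd-Warshall all-pairs shortest-path computation. For each intermediate vertex k = 0, 1, …, 2, update dist[i][j] ← min(dist[i][j], dist[i][k] + dist[k][j]). The final matrix gives, for each (i, j), the minimum total weight of any directed path from i to j (possibly empty when i = j).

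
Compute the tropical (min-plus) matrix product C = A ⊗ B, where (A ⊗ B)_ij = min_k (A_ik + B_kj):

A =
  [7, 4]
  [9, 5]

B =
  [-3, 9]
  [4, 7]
A ⊗ B =
  [4, 11]
  [6, 12]

Apply the min-plus product entry-by-entry:
  C[0][0] = min over k of (A[0][0] + B[0][0] = 7 + -3 = 4, A[0][1] + B[1][0] = 4 + 4 = 8) = 4 (attained at k = 0)
  C[0][1] = min over k of (A[0][0] + B[0][1] = 7 + 9 = 16, A[0][1] + B[1][1] = 4 + 7 = 11) = 11 (attained at k = 1)
  C[1][0] = min over k of (A[1][0] + B[0][0] = 9 + -3 = 6, A[1][1] + B[1][0] = 5 + 4 = 9) = 6 (attained at k = 0)
  C[1][1] = min over k of (A[1][0] + B[0][1] = 9 + 9 = 18, A[1][1] + B[1][1] = 5 + 7 = 12) = 12 (attained at k = 1)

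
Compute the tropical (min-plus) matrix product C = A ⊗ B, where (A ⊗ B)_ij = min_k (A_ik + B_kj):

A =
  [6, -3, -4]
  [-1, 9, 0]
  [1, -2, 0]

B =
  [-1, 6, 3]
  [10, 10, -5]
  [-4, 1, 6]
A ⊗ B =
  [-8, -3, -8]
  [-4, 1, 2]
  [-4, 1, -7]

Apply the min-plus product entry-by-entry:
  C[0][0] = min over k of (A[0][0] + B[0][0] = 6 + -1 = 5, A[0][1] + B[1][0] = -3 + 10 = 7, A[0][2] + B[2][0] = -4 + -4 = -8) = -8 (attained at k = 2)
  C[0][1] = min over k of (A[0][0] + B[0][1] = 6 + 6 = 12, A[0][1] + B[1][1] = -3 + 10 = 7, A[0][2] + B[2][1] = -4 + 1 = -3) = -3 (attained at k = 2)
  C[0][2] = min over k of (A[0][0] + B[0][2] = 6 + 3 = 9, A[0][1] + B[1][2] = -3 + -5 = -8, A[0][2] + B[2][2] = -4 + 6 = 2) = -8 (attained at k = 1)
  C[1][0] = min over k of (A[1][0] + B[0][0] = -1 + -1 = -2, A[1][1] + B[1][0] = 9 + 10 = 19, A[1][2] + B[2][0] = 0 + -4 = -4) = -4 (attained at k = 2)
  C[1][1] = min over k of (A[1][0] + B[0][1] = -1 + 6 = 5, A[1][1] + B[1][1] = 9 + 10 = 19, A[1][2] + B[2][1] = 0 + 1 = 1) = 1 (attained at k = 2)
  C[1][2] = min over k of (A[1][0] + B[0][2] = -1 + 3 = 2, A[1][1] + B[1][2] = 9 + -5 = 4, A[1][2] + B[2][2] = 0 + 6 = 6) = 2 (attained at k = 0)
  C[2][0] = min over k of (A[2][0] + B[0][0] = 1 + -1 = 0, A[2][1] + B[1][0] = -2 + 10 = 8, A[2][2] + B[2][0] = 0 + -4 = -4) = -4 (attained at k = 2)
  C[2][1] = min over k of (A[2][0] + B[0][1] = 1 + 6 = 7, A[2][1] + B[1][1] = -2 + 10 = 8, A[2][2] + B[2][1] = 0 + 1 = 1) = 1 (attained at k = 2)
  C[2][2] = min over k of (A[2][0] + B[0][2] = 1 + 3 = 4, A[2][1] + B[1][2] = -2 + -5 = -7, A[2][2] + B[2][2] = 0 + 6 = 6) = -7 (attained at k = 1)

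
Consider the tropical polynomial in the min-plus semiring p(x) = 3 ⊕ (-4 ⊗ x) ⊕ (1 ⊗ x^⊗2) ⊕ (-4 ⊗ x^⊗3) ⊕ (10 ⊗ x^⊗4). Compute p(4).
p(4) = 0

A tropical monomial a ⊗ x^⊗i evaluates to a + i · x. Evaluating each term at x = 4:
  Term 0 contributes 3 + 0 · 4 = 3
  Term 1 contributes -4 + 1 · 4 = 0
  Term 2 contributes 1 + 2 · 4 = 9
  Term 3 contributes -4 + 3 · 4 = 8
  Term 4 contributes 10 + 4 · 4 = 26
p(4) = ⊕ of these = min[3, 0, 9, 8, 26] = 0.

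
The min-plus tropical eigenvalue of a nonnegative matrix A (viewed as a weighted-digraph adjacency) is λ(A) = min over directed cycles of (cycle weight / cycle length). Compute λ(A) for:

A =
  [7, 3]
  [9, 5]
λ(A) = 5

Enumerate directed cycles and compute their means (weight / length). Sample:
  cycle 0 → 0: weight = 7, length = 1, mean = 7/1 ≈ 7.000
  cycle 1 → 1: weight = 5, length = 1, mean = 5/1 ≈ 5.000
  cycle 0 → 1 → 0: weight = 12, length = 2, mean = 12/2 ≈ 6.000
  cycle 1 → 0 → 1: weight = 12, length = 2, mean = 12/2 ≈ 6.000
Minimum mean = 5.000, attained e.g. along the cycle 1 → 1 with weight 5 and length 1. So λ(A) = 5/1 = 5.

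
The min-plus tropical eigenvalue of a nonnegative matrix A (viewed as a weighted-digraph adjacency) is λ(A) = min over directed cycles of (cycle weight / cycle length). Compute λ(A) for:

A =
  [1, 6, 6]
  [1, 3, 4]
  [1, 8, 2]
λ(A) = 1

Enumerate directed cycles and compute their means (weight / length). Sample:
  cycle 0 → 0: weight = 1, length = 1, mean = 1/1 ≈ 1.000
  cycle 1 → 1: weight = 3, length = 1, mean = 3/1 ≈ 3.000
  cycle 2 → 2: weight = 2, length = 1, mean = 2/1 ≈ 2.000
  cycle 0 → 1 → 0: weight = 7, length = 2, mean = 7/2 ≈ 3.500
  cycle 0 → 2 → 0: weight = 7, length = 2, mean = 7/2 ≈ 3.500
  cycle 1 → 0 → 1: weight = 7, length = 2, mean = 7/2 ≈ 3.500
Minimum mean = 1.000, attained e.g. along the cycle 0 → 0 with weight 1 and length 1. So λ(A) = 1/1 = 1.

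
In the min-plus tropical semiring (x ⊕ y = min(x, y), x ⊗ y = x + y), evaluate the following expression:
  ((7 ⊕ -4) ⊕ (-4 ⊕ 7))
((7 ⊕ -4) ⊕ (-4 ⊕ 7)) = -4

Expand innermost to outermost. Recall ⊕ takes the minimum of its arguments and ⊗ takes their sum. Working out the expression ((7 ⊕ -4) ⊕ (-4 ⊕ 7)) gives -4.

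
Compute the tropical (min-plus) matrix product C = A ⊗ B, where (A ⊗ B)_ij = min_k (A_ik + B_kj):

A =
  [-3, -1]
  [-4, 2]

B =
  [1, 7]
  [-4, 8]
A ⊗ B =
  [-5, 4]
  [-3, 3]

Apply the min-plus product entry-by-entry:
  C[0][0] = min over k of (A[0][0] + B[0][0] = -3 + 1 = -2, A[0][1] + B[1][0] = -1 + -4 = -5) = -5 (attained at k = 1)
  C[0][1] = min over k of (A[0][0] + B[0][1] = -3 + 7 = 4, A[0][1] + B[1][1] = -1 + 8 = 7) = 4 (attained at k = 0)
  C[1][0] = min over k of (A[1][0] + B[0][0] = -4 + 1 = -3, A[1][1] + B[1][0] = 2 + -4 = -2) = -3 (attained at k = 0)
  C[1][1] = min over k of (A[1][0] + B[0][1] = -4 + 7 = 3, A[1][1] + B[1][1] = 2 + 8 = 10) = 3 (attained at k = 0)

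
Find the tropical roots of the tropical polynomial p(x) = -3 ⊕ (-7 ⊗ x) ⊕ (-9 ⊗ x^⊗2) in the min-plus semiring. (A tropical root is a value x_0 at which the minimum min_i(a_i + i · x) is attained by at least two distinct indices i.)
Roots: {2, 4}

Each tropical root is a break point of the lower envelope of the lines y = a_i + i · x (there are 3 lines, with slopes 0, 1, ..., 2). Only the lines that attain the minimum somewhere contribute to roots; other lines are dominated. Here the surviving (envelope) indices are i = 2, i = 1, i = 0.
Intersections between consecutive envelope lines give the roots: for adjacent envelope indices i < j the intersection is x = (a_i − a_j) / (j − i). Reading off the sorted break points: {2, 4}.
Verification: at each break x_0, at least two indices attain the minimum of min_i(a_i + i · x_0).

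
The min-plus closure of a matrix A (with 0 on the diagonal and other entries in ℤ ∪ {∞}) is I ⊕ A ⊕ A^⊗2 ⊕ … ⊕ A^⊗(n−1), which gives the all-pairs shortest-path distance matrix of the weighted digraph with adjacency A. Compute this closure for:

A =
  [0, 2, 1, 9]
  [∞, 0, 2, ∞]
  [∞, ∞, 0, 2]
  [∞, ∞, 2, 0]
Closure =
  [0, 2, 1, 3]
  [∞, 0, 2, 4]
  [∞, ∞, 0, 2]
  [∞, ∞, 2, 0]

This is the Floyd-Warshall all-pairs shortest-path computation. For each intermediate vertex k = 0, 1, …, 3, update dist[i][j] ← min(dist[i][j], dist[i][k] + dist[k][j]). The final matrix gives, for each (i, j), the minimum total weight of any directed path from i to j (possibly empty when i = j).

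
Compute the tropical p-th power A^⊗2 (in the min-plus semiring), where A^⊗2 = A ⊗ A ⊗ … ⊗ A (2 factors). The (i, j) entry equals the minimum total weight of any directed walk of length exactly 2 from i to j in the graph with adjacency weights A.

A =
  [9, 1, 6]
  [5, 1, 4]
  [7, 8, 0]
A^⊗2 =
  [6, 2, 5]
  [6, 2, 4]
  [7, 8, 0]

Each entry (A^⊗2)_ij equals the minimum over all length-2 walks i = v_0 → v_1 → … → v_2 = j of Σ_t A[v_t][v_{t+1}]. For example, for (i, j) = (0, 2) we minimise over 3 possible intermediate vertex sequences; the minimum is 5, attained along the walk 0 → 1 → 2.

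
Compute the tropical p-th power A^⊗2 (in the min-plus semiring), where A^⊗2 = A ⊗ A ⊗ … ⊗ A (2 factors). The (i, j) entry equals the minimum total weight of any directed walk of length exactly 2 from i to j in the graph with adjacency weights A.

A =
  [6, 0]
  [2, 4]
A^⊗2 =
  [2, 4]
  [6, 2]

Each entry (A^⊗2)_ij equals the minimum over all length-2 walks i = v_0 → v_1 → … → v_2 = j of Σ_t A[v_t][v_{t+1}]. For example, for (i, j) = (0, 1) we minimise over 2 possible intermediate vertex sequences; the minimum is 4, attained along the walk 0 → 1 → 1.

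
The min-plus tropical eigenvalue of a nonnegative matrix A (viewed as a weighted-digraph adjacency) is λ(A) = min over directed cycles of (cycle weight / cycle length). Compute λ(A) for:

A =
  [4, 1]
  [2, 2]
λ(A) = 3/2

Enumerate directed cycles and compute their means (weight / length). Sample:
  cycle 0 → 0: weight = 4, length = 1, mean = 4/1 ≈ 4.000
  cycle 1 → 1: weight = 2, length = 1, mean = 2/1 ≈ 2.000
  cycle 0 → 1 → 0: weight = 3, length = 2, mean = 3/2 ≈ 1.500
  cycle 1 → 0 → 1: weight = 3, length = 2, mean = 3/2 ≈ 1.500
Minimum mean = 1.500, attained e.g. along the cycle 0 → 1 → 0 with weight 3 and length 2. So λ(A) = 3/2 = 3/2.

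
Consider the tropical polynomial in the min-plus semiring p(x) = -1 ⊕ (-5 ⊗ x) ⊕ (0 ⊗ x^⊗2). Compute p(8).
p(8) = -1

A tropical monomial a ⊗ x^⊗i evaluates to a + i · x. Evaluating each term at x = 8:
  Term 0 contributes -1 + 0 · 8 = -1
  Term 1 contributes -5 + 1 · 8 = 3
  Term 2 contributes 0 + 2 · 8 = 16
p(8) = ⊕ of these = min[-1, 3, 16] = -1.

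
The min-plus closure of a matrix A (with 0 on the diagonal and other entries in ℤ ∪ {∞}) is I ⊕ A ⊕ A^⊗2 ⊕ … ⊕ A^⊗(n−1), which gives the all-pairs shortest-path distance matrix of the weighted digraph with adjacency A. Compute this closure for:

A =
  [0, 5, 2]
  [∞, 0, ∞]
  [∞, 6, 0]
Closure =
  [0, 5, 2]
  [∞, 0, ∞]
  [∞, 6, 0]

This is the Floyd-Warshall all-pairs shortest-path computation. For each intermediate vertex k = 0, 1, …, 2, update dist[i][j] ← min(dist[i][j], dist[i][k] + dist[k][j]). The final matrix gives, for each (i, j), the minimum total weight of any directed path from i to j (possibly empty when i = j).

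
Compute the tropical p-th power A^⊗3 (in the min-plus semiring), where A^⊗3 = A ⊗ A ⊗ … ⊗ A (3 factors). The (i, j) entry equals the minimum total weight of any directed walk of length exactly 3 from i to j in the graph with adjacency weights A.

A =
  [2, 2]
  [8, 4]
A^⊗3 =
  [6, 6]
  [12, 12]

Each entry (A^⊗3)_ij equals the minimum over all length-3 walks i = v_0 → v_1 → … → v_3 = j of Σ_t A[v_t][v_{t+1}]. For example, for (i, j) = (0, 1) we minimise over 4 possible intermediate vertex sequences; the minimum is 6, attained along the walk 0 → 0 → 0 → 1.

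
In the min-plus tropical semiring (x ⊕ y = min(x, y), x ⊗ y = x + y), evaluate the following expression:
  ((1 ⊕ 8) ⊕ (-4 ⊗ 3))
((1 ⊕ 8) ⊕ (-4 ⊗ 3)) = -1

Expand innermost to outermost. Recall ⊕ takes the minimum of its arguments and ⊗ takes their sum. Working out the expression ((1 ⊕ 8) ⊕ (-4 ⊗ 3)) gives -1.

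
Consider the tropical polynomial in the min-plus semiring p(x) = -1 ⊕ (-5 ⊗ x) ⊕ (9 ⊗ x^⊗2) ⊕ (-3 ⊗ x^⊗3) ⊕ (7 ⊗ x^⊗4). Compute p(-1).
p(-1) = -6

A tropical monomial a ⊗ x^⊗i evaluates to a + i · x. Evaluating each term at x = -1:
  Term 0 contributes -1 + 0 · -1 = -1
  Term 1 contributes -5 + 1 · -1 = -6
  Term 2 contributes 9 + 2 · -1 = 7
  Term 3 contributes -3 + 3 · -1 = -6
  Term 4 contributes 7 + 4 · -1 = 3
p(-1) = ⊕ of these = min[-1, -6, 7, -6, 3] = -6.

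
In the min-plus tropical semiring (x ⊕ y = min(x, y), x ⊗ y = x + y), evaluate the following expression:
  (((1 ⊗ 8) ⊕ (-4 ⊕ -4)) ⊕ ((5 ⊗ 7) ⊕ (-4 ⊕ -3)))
(((1 ⊗ 8) ⊕ (-4 ⊕ -4)) ⊕ ((5 ⊗ 7) ⊕ (-4 ⊕ -3))) = -4

Expand innermost to outermost. Recall ⊕ takes the minimum of its arguments and ⊗ takes their sum. Working out the expression (((1 ⊗ 8) ⊕ (-4 ⊕ -4)) ⊕ ((5 ⊗ 7) ⊕ (-4 ⊕ -3))) gives -4.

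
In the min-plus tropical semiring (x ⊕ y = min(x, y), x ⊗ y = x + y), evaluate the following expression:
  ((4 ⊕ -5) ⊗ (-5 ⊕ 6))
((4 ⊕ -5) ⊗ (-5 ⊕ 6)) = -10

Expand innermost to outermost. Recall ⊕ takes the minimum of its arguments and ⊗ takes their sum. Working out the expression ((4 ⊕ -5) ⊗ (-5 ⊕ 6)) gives -10.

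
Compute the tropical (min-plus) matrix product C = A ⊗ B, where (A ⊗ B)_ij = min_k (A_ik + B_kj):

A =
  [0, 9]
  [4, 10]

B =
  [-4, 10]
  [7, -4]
A ⊗ B =
  [-4, 5]
  [0, 6]

Apply the min-plus product entry-by-entry:
  C[0][0] = min over k of (A[0][0] + B[0][0] = 0 + -4 = -4, A[0][1] + B[1][0] = 9 + 7 = 16) = -4 (attained at k = 0)
  C[0][1] = min over k of (A[0][0] + B[0][1] = 0 + 10 = 10, A[0][1] + B[1][1] = 9 + -4 = 5) = 5 (attained at k = 1)
  C[1][0] = min over k of (A[1][0] + B[0][0] = 4 + -4 = 0, A[1][1] + B[1][0] = 10 + 7 = 17) = 0 (attained at k = 0)
  C[1][1] = min over k of (A[1][0] + B[0][1] = 4 + 10 = 14, A[1][1] + B[1][1] = 10 + -4 = 6) = 6 (attained at k = 1)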